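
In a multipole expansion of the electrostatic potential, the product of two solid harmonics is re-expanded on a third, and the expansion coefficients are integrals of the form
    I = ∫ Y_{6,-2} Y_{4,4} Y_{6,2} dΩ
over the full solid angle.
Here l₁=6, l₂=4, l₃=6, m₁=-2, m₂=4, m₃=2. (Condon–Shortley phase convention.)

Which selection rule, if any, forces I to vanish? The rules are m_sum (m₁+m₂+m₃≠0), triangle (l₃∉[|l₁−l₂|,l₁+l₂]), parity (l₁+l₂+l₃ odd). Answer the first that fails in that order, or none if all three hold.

m_sum

azimuthal sum: -2 + 4 + 2 = 4  ✗
2 ≤ 6 ≤ 10 (triangle on l)
L = 6 + 4 + 6 = 16 (even)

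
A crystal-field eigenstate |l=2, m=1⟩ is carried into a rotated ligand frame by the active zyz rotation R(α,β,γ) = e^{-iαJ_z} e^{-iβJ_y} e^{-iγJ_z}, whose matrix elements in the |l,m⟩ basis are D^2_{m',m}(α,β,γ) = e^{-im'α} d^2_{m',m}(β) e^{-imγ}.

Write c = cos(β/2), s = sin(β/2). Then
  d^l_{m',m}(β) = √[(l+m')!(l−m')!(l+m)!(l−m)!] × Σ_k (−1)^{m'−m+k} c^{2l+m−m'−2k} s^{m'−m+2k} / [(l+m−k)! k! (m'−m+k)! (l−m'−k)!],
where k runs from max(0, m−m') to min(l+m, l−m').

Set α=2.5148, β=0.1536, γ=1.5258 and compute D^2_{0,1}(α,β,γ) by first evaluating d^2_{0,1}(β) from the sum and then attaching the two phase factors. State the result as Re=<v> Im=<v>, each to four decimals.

Split into d^2_{0,1}(β=0.1536) × two z-phases.
Half-angle: c=0.997052, s=0.076725. N=√(2·2·6·1)=4.898979
The bounds max(0,m−m')=1 and min(l+m,l−m')=2 give 2 terms
  k=1: (−1)^0·4.8990/(2)·0.9971^3·0.0767^1 = +0.186279
  k=2: (−1)^1·4.8990/(2)·0.9971^1·0.0767^3 = -0.001103
d^2_{0,1}(0.1536) = +0.186279 -0.001103 = +0.185176
D = (+1.000000+0.000000i)·(+0.185176)·(+0.044981-0.998988i) = +0.008329-0.184988i

Re=0.0083 Im=-0.1850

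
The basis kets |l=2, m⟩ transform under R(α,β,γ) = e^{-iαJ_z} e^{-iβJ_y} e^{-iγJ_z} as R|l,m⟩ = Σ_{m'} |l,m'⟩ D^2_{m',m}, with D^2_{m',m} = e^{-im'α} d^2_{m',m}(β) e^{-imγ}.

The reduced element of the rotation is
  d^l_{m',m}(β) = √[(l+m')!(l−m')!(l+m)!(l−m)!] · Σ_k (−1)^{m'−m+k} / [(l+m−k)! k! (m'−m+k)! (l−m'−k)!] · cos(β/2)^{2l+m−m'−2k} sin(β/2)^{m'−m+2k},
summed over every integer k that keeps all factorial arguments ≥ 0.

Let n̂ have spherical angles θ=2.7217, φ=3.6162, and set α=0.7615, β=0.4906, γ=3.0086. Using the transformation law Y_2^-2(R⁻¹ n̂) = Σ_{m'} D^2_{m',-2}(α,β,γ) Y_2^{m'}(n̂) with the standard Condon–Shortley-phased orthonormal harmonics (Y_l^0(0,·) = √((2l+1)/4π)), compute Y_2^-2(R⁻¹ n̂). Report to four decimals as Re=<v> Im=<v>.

Re=-0.0042 Im=-0.0067

Need the full column D^2_{m',-2} for m'=−2..2 at α=0.7615, β=0.4906, γ=3.0086.
cos(β/2)=0.970065, sin(β/2)=0.242847
d^2_{-2,-2}: single k=0 term ⇒ +0.885528;  D = +0.273325+0.842291i
d^2_{-1,-2}: single k=0 term ⇒ -0.443369;  D = -0.390042-0.210815i
d^2_{0,-2}: single k=0 term ⇒ +0.135939;  D = +0.131158-0.035733i
d^2_{1,-2}: single k=0 term ⇒ -0.027786;  D = -0.014365+0.023785i
d^2_{2,-2}: single k=0 term ⇒ +0.003478;  D = -0.000753-0.003396i
Y_2^{m'}(θ=2.7217,φ=3.6162) and Σ D·Y over m':
  (+0.2733+0.8423i)·(+0.0374-0.0522i)  (-0.3900-0.2108i)·(+0.2558-0.1314i)  (+0.1312-0.0357i)·(+0.4735+0.0000i)  (-0.0144+0.0238i)·(-0.2558-0.1314i)  (-0.0008-0.0034i)·(+0.0374+0.0522i)
Y_2^-2(R⁻¹ n̂) = -0.004244-0.006727i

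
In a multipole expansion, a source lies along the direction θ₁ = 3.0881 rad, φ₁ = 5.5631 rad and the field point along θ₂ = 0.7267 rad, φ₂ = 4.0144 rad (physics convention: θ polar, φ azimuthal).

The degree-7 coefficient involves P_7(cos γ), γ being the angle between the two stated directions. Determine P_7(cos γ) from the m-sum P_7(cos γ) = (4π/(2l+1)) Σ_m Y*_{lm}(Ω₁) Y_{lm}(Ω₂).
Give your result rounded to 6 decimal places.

0.015986

Addition theorem: P_7(cos γ) = (4π/15) Σ_m Y*_{lm}(Ω₁) Y_{lm}(Ω₂), m = −7…7:
  m=-7: Y*=+0.000000+0.000000i  Y=-0.028150-0.004935i  product -0.000000-0.000000i
  m=-6: Y*=+0.000000-0.000000i  Y=+0.060231+0.104118i  product +0.000000-0.000000i
  m=-5: Y*=-0.000002+0.000001i  Y=+0.101536-0.279587i  product +0.000000+0.000001i
  m=-4: Y*=+0.000058+0.000015i  Y=-0.427883+0.156013i  product -0.000027+0.000002i
  m=-3: Y*=-0.000746-0.001116i  Y=+0.302153+0.174276i  product -0.000031-0.000467i
  m=-2: Y*=-0.002763+0.021034i  Y=+0.016402+0.092868i  product -0.001999+0.000088i
  m=-1: Y*=+0.161156-0.141369i  Y=+0.252821-0.301387i  product -0.001863-0.084312i
  m=+0: Y*=-1.049212-0.000000i  Y=-0.025660+0.000000i  product +0.026922+0.000000i
  m=+1: Y*=-0.161156-0.141369i  Y=-0.252821-0.301387i  product -0.001863+0.084312i
  m=+2: Y*=-0.002763-0.021034i  Y=+0.016402-0.092868i  product -0.001999-0.000088i
  m=+3: Y*=+0.000746-0.001116i  Y=-0.302153+0.174276i  product -0.000031+0.000467i
  m=+4: Y*=+0.000058-0.000015i  Y=-0.427883-0.156013i  product -0.000027-0.000002i
  m=+5: Y*=+0.000002+0.000001i  Y=-0.101536-0.279587i  product +0.000000-0.000001i
  m=+6: Y*=+0.000000+0.000000i  Y=+0.060231-0.104118i  product +0.000000+0.000000i
  m=+7: Y*=-0.000000+0.000000i  Y=+0.028150-0.004935i  product -0.000000+0.000000i
Accumulated sum +0.019082-0.000000i; after 4π/(2l+1) scaling, +0.015986-0.000000i ⇒ P_7 = 0.015986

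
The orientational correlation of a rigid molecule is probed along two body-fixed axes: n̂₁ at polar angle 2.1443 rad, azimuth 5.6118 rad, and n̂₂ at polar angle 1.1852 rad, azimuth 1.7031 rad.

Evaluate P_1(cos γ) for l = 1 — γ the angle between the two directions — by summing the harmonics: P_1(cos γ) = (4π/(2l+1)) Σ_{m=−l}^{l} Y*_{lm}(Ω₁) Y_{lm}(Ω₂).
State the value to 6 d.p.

Term-by-term m-sum for l=1 (normalisation 4π/3 = 4.188790):
  m=-1: (+0.227228-0.180536i) × (-0.042230-0.317328i) = -0.066885-0.064482i  (running Σ = -0.066885-0.064482i)
  m=0: (-0.265105-0.000000i) × (+0.183769+0.000000i) = -0.048718-0.000000i  (running Σ = -0.115603-0.064482i)
  m=1: (-0.227228-0.180536i) × (+0.042230-0.317328i) = -0.066885+0.064482i  (running Σ = -0.182488+0.000000i)
Σ over m = -0.182488+0.000000i; ×(4π/3) → -0.764404+0.000000i. Real part: -0.764404

-0.764404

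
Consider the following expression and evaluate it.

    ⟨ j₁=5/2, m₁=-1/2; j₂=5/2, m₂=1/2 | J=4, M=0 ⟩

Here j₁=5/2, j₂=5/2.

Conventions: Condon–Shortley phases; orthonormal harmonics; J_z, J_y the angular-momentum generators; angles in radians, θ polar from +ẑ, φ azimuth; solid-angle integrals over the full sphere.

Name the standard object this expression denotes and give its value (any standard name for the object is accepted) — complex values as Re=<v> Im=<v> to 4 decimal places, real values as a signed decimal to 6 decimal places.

This is a Clebsch–Gordan (vector-coupling) coefficient.
j₁+j₂−J=1  J+j₁−j₂=4  J−j₁+j₂=4  j₁+j₂+J+1=10
(j₁±m₁, j₂±m₂, J±M) = (2,3,3,2,4,4)
P² = 20736/175
sum k=0..1:
  [0] +1/36 = 1/36
  [1] −1/16 = -1/16
S = -5/144
C² = P²·S² = 1/7 ; C = -0.377964

Clebsch–Gordan coefficient, −√(1/7) ≈ -0.377964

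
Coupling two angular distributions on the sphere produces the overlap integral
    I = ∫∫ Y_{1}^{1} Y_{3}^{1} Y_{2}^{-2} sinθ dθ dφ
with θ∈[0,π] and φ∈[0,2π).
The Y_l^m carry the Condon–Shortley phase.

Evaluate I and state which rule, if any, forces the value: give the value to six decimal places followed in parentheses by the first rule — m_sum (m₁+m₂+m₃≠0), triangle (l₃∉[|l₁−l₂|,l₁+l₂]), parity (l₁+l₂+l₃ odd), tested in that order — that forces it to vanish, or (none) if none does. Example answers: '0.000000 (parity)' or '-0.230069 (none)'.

m-sum 0 ✓  L=6 even ✓  2≤2≤4 ✓
Π(2lᵢ+1) = 3×7×5 = 105
triangle coeff Δ(1,3,2) = 1/105
Σ_t [1,1]: t=1:−1/4 = -1/4
(3j)²=3/35 [(1 3 2; 0 0 0)], sign=-1
Σ_t [0,0]: t=0:+1/48 = 1/48
(3j)²=1/105 [(1 3 2; 1 1 -2)], sign=+1
⇒ 4πI² = 3/35
I = (-1)√(3/35/(4π)) = -0.08258890
No selection rule forces the value: the integral is nonzero (none).

-0.082589 (none)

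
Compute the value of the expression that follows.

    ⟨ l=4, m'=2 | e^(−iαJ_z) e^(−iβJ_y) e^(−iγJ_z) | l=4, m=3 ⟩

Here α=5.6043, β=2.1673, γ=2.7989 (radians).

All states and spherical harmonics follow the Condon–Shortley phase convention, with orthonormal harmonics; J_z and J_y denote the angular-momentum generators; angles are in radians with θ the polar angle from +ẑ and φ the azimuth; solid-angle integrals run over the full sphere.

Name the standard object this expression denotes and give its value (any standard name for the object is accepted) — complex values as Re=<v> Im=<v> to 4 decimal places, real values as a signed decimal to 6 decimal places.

Wigner D-matrix element, Re=-0.1148 Im=0.1082

This is a Wigner D-matrix element — the rotation-matrix element ⟨l m'| R(α,β,γ) |l m⟩ in the angular-momentum basis.
First d^4_{2,3}(β=2.1673), then the phase factors e^{-i(2)α} and e^{-i(3)γ}:
With c≡cos(β/2)=0.468106 and s≡sin(β/2)=0.883672, N=[720·2·5040·1]^{1/2}=2693.993318
The bounds max(0,m−m')=1 and min(l+m,l−m')=2 give 2 terms
  k=1: (−1)^0·2693.9933/(720)·0.4681^7·0.8837^1 = +0.016284
  k=2: (−1)^1·2693.9933/(240)·0.4681^5·0.8837^3 = -0.174093
d^4_{2,3}(2.1673) = +0.016284 -0.174093 = -0.157808
D = (+0.211418+0.977396i)·(-0.157808)·(-0.516466-0.856308i) = -0.114847+0.108230i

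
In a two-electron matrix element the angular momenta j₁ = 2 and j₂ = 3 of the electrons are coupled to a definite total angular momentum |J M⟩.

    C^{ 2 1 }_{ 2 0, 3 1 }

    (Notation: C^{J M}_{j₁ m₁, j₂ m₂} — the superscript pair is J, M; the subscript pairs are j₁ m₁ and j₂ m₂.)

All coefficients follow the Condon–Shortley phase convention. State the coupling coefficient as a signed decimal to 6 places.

+√(1/7) ≈ +0.377964

√[5·3!1!3!/8! · 2!2!4!2!3!1!] = √(36/7)
  +(−1)^1/∏(1,2,1,3,0,0)! = -1/12  (running -1/12)
  +(−1)^2/∏(2,1,0,2,1,1)! = 1/4  (running 1/6)
⟨..|..⟩ = √(36/7)·(1/6) = +0.377964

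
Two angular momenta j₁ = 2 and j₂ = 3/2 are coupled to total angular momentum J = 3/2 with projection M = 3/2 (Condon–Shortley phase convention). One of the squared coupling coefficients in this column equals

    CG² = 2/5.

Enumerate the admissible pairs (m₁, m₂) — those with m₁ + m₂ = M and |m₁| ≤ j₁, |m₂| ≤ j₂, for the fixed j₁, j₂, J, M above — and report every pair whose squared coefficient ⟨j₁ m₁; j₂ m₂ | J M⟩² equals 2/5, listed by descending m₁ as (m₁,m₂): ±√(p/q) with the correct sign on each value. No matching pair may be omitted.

(2,-1/2): +√(2/5); (1,1/2): −√(2/5)

Admissible pairs with m₁+m₂ = M = 3/2: (0,3/2), (1,1/2), (2,-1/2)
  (m₁,m₂)=(2,-1/2): CG² = 2/5, CG = +√(2/5)   ← matches the target
  (m₁,m₂)=(1,1/2): CG² = 2/5, CG = −√(2/5)   ← matches the target
  (m₁,m₂)=(0,3/2): CG² = 1/5, CG = +√(1/5)
Pairs with CG² = 2/5: (2,-1/2): +√(2/5); (1,1/2): −√(2/5)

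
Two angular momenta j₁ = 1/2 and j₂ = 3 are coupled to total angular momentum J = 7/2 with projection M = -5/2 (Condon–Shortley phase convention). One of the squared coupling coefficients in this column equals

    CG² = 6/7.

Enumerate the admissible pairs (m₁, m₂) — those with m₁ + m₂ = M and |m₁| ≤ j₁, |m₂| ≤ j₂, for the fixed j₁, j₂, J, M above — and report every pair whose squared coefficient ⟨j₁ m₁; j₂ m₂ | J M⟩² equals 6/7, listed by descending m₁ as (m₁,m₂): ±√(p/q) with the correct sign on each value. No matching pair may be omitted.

Admissible pairs with m₁+m₂ = M = -5/2: (-1/2,-2), (1/2,-3)
  (m₁,m₂)=(1/2,-3): CG² = 1/7, CG = +√(1/7)
  (m₁,m₂)=(-1/2,-2): CG² = 6/7, CG = +√(6/7)   ← matches the target
Pairs with CG² = 6/7: (-1/2,-2): +√(6/7)

(-1/2,-2): +√(6/7)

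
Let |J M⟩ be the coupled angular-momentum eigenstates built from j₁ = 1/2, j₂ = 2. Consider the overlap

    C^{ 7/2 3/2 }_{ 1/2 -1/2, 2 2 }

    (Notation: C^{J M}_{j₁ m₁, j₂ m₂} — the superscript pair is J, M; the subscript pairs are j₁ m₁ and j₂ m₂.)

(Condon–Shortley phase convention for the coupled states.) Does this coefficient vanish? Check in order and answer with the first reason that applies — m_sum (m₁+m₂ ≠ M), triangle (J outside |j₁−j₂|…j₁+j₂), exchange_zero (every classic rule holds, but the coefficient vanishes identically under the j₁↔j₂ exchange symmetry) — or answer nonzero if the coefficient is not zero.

triangle

m-sum: m₁+m₂ = -1/2+2 = 3/2, M = 3/2  ✓
triangle: need |j₁−j₂| ≤ J ≤ j₁+j₂, i.e. J ∈ [3/2, 5/2]; J = 7/2 is outside ✗ ⇒ coefficient is 0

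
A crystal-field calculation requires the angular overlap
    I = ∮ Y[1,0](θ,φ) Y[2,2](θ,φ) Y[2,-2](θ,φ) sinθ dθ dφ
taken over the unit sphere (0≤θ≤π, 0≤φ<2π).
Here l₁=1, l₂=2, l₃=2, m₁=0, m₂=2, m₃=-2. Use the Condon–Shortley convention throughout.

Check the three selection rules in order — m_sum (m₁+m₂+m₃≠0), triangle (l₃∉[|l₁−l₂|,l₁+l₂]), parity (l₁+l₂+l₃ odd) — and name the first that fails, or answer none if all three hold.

m₁+m₂+m₃ = 0 + 2 − 2 = 0  ✓
triangle: |1−2|=1 ≤ l₃=2 ≤ 1+2=3  ✓
parity: l₁+l₂+l₃ = 5 is odd  ✗

parity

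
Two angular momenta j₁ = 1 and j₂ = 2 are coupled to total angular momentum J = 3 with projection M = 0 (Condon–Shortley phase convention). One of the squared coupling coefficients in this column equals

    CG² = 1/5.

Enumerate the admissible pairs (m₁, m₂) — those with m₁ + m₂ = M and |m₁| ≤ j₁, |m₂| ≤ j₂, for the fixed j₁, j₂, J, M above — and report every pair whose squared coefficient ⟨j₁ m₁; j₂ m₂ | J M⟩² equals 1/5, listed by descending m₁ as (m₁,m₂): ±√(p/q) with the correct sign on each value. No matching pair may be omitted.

(1,-1): +√(1/5); (-1,1): +√(1/5)

Admissible pairs with m₁+m₂ = M = 0: (-1,1), (0,0), (1,-1)
  (m₁,m₂)=(1,-1): CG² = 1/5, CG = +√(1/5)   ← matches the target
  (m₁,m₂)=(0,0): CG² = 3/5, CG = +√(3/5)
  (m₁,m₂)=(-1,1): CG² = 1/5, CG = +√(1/5)   ← matches the target
Pairs with CG² = 1/5: (1,-1): +√(1/5); (-1,1): +√(1/5)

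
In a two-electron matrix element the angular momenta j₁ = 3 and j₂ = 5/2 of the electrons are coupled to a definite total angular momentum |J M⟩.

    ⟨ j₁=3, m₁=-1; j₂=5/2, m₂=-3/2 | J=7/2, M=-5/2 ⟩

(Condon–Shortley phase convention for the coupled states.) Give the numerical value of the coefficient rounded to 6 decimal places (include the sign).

-0.398410  (= −√(10/63))

√[8·2!4!3!/10! · 2!4!1!4!1!6!] = √(18432/35)
  +(−1)^0/∏(0,2,4,1,0,2)! = 1/96  (running 1/96)
  +(−1)^1/∏(1,1,3,0,1,3)! = -1/36  (running -5/288)
⟨..|..⟩ = √(18432/35)·(-5/288) = -0.398410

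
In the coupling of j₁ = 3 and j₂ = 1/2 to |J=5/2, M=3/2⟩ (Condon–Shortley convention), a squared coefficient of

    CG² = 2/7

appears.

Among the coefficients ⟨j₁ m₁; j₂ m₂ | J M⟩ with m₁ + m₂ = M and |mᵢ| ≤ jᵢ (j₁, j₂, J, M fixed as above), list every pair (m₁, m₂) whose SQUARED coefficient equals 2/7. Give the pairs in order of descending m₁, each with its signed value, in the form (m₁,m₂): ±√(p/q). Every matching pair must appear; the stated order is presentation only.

Admissible pairs with m₁+m₂ = M = 3/2: (1,1/2), (2,-1/2)
  (m₁,m₂)=(2,-1/2): CG² = 5/7, CG = +√(5/7)
  (m₁,m₂)=(1,1/2): CG² = 2/7, CG = −√(2/7)   ← matches the target
Pairs with CG² = 2/7: (1,1/2): −√(2/7)

(1,1/2): −√(2/7)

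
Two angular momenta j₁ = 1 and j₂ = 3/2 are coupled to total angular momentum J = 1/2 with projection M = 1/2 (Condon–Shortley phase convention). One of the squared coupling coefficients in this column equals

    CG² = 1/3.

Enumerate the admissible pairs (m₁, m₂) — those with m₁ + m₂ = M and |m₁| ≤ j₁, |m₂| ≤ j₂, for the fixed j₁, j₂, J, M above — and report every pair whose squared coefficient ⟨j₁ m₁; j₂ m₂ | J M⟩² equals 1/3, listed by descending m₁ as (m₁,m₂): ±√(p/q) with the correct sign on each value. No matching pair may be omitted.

Admissible pairs with m₁+m₂ = M = 1/2: (-1,3/2), (0,1/2), (1,-1/2)
  (m₁,m₂)=(1,-1/2): CG² = 1/6, CG = +√(1/6)
  (m₁,m₂)=(0,1/2): CG² = 1/3, CG = −√(1/3)   ← matches the target
  (m₁,m₂)=(-1,3/2): CG² = 1/2, CG = +√(1/2)
Pairs with CG² = 1/3: (0,1/2): −√(1/3)

(0,1/2): −√(1/3)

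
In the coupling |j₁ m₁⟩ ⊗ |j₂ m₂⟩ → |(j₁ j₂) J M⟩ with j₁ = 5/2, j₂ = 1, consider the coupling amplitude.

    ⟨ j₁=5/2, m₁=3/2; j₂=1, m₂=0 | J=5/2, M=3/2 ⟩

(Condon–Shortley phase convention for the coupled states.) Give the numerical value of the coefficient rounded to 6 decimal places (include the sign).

√[6·1!4!1!/7! · 4!1!1!1!4!1!] = √(576/35)
  +(−1)^0/∏(0,1,1,1,3,0)! = 1/6  (running 1/6)
  +(−1)^1/∏(1,0,0,0,4,1)! = -1/24  (running 1/8)
⟨..|..⟩ = √(576/35)·(1/8) = +0.507093

+√(9/35) = +0.507093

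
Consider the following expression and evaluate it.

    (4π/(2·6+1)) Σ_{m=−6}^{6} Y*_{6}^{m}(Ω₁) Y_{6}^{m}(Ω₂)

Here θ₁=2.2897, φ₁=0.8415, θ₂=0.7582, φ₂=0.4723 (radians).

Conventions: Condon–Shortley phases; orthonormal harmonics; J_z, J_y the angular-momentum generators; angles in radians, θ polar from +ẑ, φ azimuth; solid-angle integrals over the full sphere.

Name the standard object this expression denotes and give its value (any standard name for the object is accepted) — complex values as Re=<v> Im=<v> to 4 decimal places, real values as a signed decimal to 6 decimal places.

Legendre polynomial (addition theorem), -0.312372

This sum is the spherical-harmonic addition theorem: it equals the Legendre polynomial P_l(cos γ) of the angle γ between the two directions.
Addition theorem: P_6(cos γ) = (4π/13) Σ_m Y*_{lm}(Ω₁) Y_{lm}(Ω₂), m = −6…6:
  term(m=-6) = -0.002691+0.003581i   from Y*(Ω₁)=+0.028977-0.082809i, Y(Ω₂)=-0.048662-0.015470i
  term(m=-5) = +0.013499-0.047807i   from Y*(Ω₁)=+0.128649+0.232779i, Y(Ω₂)=-0.132770-0.131369i
  term(m=-4) = +0.015500+0.164412i   from Y*(Ω₁)=-0.420619-0.096007i, Y(Ω₂)=-0.119827-0.363531i
  term(m=-3) = -0.062251-0.124642i   from Y*(Ω₁)=+0.264005-0.187319i, Y(Ω₂)=+0.065975-0.425309i
  term(m=-2) = -0.008589-0.007817i   from Y*(Ω₁)=+0.012379-0.109864i, Y(Ω₂)=+0.061565-0.085117i
  term(m=-1) = -0.116147-0.044942i   from Y*(Ω₁)=+0.245407+0.274612i, Y(Ω₂)=-0.301135+0.153839i
  term(m=+0) = -0.001793+0.000000i   from Y*(Ω₁)=+0.008430-0.000000i, Y(Ω₂)=-0.212710+0.000000i
  term(m=+1) = -0.116147+0.044942i   from Y*(Ω₁)=-0.245407+0.274612i, Y(Ω₂)=+0.301135+0.153839i
  term(m=+2) = -0.008589+0.007817i   from Y*(Ω₁)=+0.012379+0.109864i, Y(Ω₂)=+0.061565+0.085117i
  term(m=+3) = -0.062251+0.124642i   from Y*(Ω₁)=-0.264005-0.187319i, Y(Ω₂)=-0.065975-0.425309i
  term(m=+4) = +0.015500-0.164412i   from Y*(Ω₁)=-0.420619+0.096007i, Y(Ω₂)=-0.119827+0.363531i
  term(m=+5) = +0.013499+0.047807i   from Y*(Ω₁)=-0.128649+0.232779i, Y(Ω₂)=+0.132770-0.131369i
  term(m=+6) = -0.002691-0.003581i   from Y*(Ω₁)=+0.028977+0.082809i, Y(Ω₂)=-0.048662+0.015470i
Σ over m = -0.323151-0.000000i; ×(4π/13) → -0.312372-0.000000i. Real part: -0.312372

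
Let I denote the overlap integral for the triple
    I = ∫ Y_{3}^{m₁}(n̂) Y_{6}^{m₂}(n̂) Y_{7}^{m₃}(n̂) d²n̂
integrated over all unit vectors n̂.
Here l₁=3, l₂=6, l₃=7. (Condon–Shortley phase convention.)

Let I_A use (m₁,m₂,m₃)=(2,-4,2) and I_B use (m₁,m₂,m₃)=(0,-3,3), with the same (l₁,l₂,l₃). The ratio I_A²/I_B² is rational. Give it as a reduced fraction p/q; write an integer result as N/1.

3200/9

Same 3,6,7: normalisation and zero-m 3j drop out of the ratio.
A: Δ: 2! 4! 10! / 17! → 1/2042040; sum: t=0:+1/967680 t=1:−1/8709120 = 1/1088640; 3j²(3 6 7; 2 -4 2) = Δ·Π!·Σ² = 800/51051  (sign -1)
B: Δ: 2! 4! 10! / 17! → 1/2042040; sum: t=0:+1/362880 t=1:−1/322560 t=2:+1/4354560 = -1/8709120; 3j²(3 6 7; 0 -3 3) = Δ·Π!·Σ² = 3/68068  (sign -1)
I_A²/I_B² = (800/51051)/(3/68068) = 3200/9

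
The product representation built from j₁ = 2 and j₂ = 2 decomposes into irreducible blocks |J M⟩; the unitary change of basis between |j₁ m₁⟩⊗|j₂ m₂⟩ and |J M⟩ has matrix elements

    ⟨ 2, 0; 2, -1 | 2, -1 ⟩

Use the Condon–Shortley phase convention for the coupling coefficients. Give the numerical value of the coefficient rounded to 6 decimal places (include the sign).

-0.267261

triangle: 2!*2!*2!/7! = 8/5040
(j±m)!: 2!*2!*1!*3!*1!*3! = 144
prefactor² = (2J+1)*Δ*N² = 8/7
  k=0: +1/(0!*2!*2!*1!*0!*1!) = 1/4
  k=1: −1/(1!*1!*1!*0!*1!*2!) = -1/2
Σ = -1/4  ⇒  CG² = 8/7*(-1/4)² = 1/14
CG = −√(1/14) = -0.267261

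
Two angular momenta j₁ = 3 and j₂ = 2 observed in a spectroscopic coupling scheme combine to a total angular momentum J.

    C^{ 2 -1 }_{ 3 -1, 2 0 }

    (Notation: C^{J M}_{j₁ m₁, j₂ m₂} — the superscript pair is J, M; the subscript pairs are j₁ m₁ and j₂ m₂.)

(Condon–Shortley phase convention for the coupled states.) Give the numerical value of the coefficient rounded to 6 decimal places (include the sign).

triangle: 3!×3!×1!/8! = 36/40320
(j±m)!: 2!×4!×2!×2!×1!×3! = 1152
prefactor² = (2J+1)×Δ×N² = 36/7
  k=1: −1/(1!×2!×3!×1!×0!×0!) = -1/12
  k=2: +1/(2!×1!×2!×0!×1!×1!) = 1/4
Σ = 1/6  ⇒  CG² = 36/7×(1/6)² = 1/7
CG = +√(1/7) = +0.377964

+0.377964  (= +√(1/7))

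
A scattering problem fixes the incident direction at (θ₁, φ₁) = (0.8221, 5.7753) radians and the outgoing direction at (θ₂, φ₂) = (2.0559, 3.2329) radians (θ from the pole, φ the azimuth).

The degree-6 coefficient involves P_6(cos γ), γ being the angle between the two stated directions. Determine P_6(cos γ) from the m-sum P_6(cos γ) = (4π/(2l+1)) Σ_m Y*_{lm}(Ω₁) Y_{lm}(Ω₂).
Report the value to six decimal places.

Expand P_6 via completeness: Σ_{m} conj(Y_{6,m}) at Ω₁ times Y_{6,m} at Ω₂ —
  [-6]  conj(Y_{6,-6})(Ω₁) = -0.07434 - 0.00703j ; Y_{6,-6}(Ω₂) = 0.19763 - 0.12059j ; Δ = -0.01554 + 0.00757j
  [-5]  conj(Y_{6,-5})(Ω₁) = -0.19807 - 0.13614j ; Y_{6,-5}(Ω₂) = 0.37945 - 0.18636j ; Δ = -0.10053 - 0.01474j
  [-4]  conj(Y_{6,-4})(Ω₁) = -0.18717 - 0.37706j ; Y_{6,-4}(Ω₂) = 0.28404 - 0.10861j ; Δ = -0.09412 - 0.08677j
  [-3]  conj(Y_{6,-3})(Ω₁) = 0.01722 - 0.36508j ; Y_{6,-3}(Ω₂) = -0.12312 + 0.03460j ; Δ = 0.01051 + 0.04555j
  [-2]  conj(Y_{6,-2})(Ω₁) = -0.02355 + 0.03798j ; Y_{6,-2}(Ω₂) = -0.33928 + 0.06266j ; Δ = 0.00561 - 0.01436j
  [-1]  conj(Y_{6,-1})(Ω₁) = -0.32591 + 0.18140j ; Y_{6,-1}(Ω₂) = 0.00628 - 0.00058j ; Δ = -0.00194 + 0.00133j
  [+0]  conj(Y_{6,0})(Ω₁) = -0.06334 + 0.00000j ; Y_{6,0}(Ω₂) = 0.33773 + 0.00000j ; Δ = -0.02139 + 0.00000j
  [+1]  conj(Y_{6,1})(Ω₁) = 0.32591 + 0.18140j ; Y_{6,1}(Ω₂) = -0.00628 - 0.00058j ; Δ = -0.00194 - 0.00133j
  [+2]  conj(Y_{6,2})(Ω₁) = -0.02355 - 0.03798j ; Y_{6,2}(Ω₂) = -0.33928 - 0.06266j ; Δ = 0.00561 + 0.01436j
  [+3]  conj(Y_{6,3})(Ω₁) = -0.01722 - 0.36508j ; Y_{6,3}(Ω₂) = 0.12312 + 0.03460j ; Δ = 0.01051 - 0.04555j
  [+4]  conj(Y_{6,4})(Ω₁) = -0.18717 + 0.37706j ; Y_{6,4}(Ω₂) = 0.28404 + 0.10861j ; Δ = -0.09412 + 0.08677j
  [+5]  conj(Y_{6,5})(Ω₁) = 0.19807 - 0.13614j ; Y_{6,5}(Ω₂) = -0.37945 - 0.18636j ; Δ = -0.10053 + 0.01474j
  [+6]  conj(Y_{6,6})(Ω₁) = -0.07434 + 0.00703j ; Y_{6,6}(Ω₂) = 0.19763 + 0.12059j ; Δ = -0.01554 - 0.00757j
Accumulated sum -0.41341 + 0.00000j; after 4π/(2l+1) scaling, -0.39962 + 0.00000j ⇒ P_6 = -0.399617

-0.399617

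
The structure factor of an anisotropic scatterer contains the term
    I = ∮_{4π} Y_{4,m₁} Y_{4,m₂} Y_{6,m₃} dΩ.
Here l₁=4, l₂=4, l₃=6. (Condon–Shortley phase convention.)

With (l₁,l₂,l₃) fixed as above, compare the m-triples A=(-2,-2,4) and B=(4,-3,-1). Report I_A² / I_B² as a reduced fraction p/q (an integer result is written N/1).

6/1

Same 4,4,6: normalisation and zero-m 3j drop out of the ratio.
A: Δ: 2! 6! 6! / 15! → 1/1261260; sum: t=0:+1/69120 t=1:−1/14400 t=2:+1/69120 = -7/172800; 3j²(4 4 6; -2 -2 4) = Δ·Π!·Σ² = 14/715  (sign -1)
B: Δ: 2! 6! 6! / 15! → 1/1261260; sum: t=0:+1/172800 = 1/172800; 3j²(4 4 6; 4 -3 -1) = Δ·Π!·Σ² = 7/2145  (sign -1)
I_A²/I_B² = (14/715)/(7/2145) = 6/1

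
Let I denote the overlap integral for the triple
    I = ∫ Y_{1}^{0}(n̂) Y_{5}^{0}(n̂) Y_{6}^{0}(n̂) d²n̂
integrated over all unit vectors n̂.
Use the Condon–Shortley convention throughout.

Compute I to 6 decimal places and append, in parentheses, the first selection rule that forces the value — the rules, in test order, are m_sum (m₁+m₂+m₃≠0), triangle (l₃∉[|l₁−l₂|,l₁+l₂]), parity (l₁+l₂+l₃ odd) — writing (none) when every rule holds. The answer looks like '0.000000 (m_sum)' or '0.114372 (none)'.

0.245154 (none)

Rules hold: Σm=0, L=12 even, 4≤6≤6.
N = 3·11·13 = 429
Δ = 0!·2!·10!/13! = 1/858
Racah Σ t=0..0: t=0:+1/14400 = 1/14400
⇒ 3j(1 5 6; 0 0 0)² = 6/143, sgn +1
(m-triple is (0,0,0) — same symbol as above.)
4πI² = N·(3j₀)²·(3jₘ)² = 108/143
I = +1·√(0.755245/4π) = 0.24515397
No selection rule forces the value: the integral is nonzero (none).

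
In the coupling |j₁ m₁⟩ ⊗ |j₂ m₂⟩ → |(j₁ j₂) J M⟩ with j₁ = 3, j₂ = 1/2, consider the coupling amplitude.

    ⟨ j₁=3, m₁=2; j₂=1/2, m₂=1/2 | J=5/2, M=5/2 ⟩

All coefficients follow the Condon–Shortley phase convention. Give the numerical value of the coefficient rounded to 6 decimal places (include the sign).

−√(1/7) ≈ -0.377964

√[6·1!5!0!/7! · 5!1!1!0!5!0!] = √(14400/7)
  +(−1)^1/∏(1,0,0,0,5,0)! = -1/120  (running -1/120)
⟨..|..⟩ = √(14400/7)·(-1/120) = -0.377964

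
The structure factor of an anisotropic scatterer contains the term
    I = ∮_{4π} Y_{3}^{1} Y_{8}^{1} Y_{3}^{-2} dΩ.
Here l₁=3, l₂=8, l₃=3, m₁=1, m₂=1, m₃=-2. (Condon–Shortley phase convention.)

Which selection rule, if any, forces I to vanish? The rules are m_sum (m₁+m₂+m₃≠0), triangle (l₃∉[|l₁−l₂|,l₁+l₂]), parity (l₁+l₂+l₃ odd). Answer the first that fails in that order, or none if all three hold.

triangle

m₁+m₂+m₃ = 1 + 1 − 2 = 0  ✓
triangle: need |l₁−l₂| ≤ l₃ ≤ l₁+l₂ = [5,11]; l₃=3 is outside  ✗
parity: l₁+l₂+l₃ = 14 is even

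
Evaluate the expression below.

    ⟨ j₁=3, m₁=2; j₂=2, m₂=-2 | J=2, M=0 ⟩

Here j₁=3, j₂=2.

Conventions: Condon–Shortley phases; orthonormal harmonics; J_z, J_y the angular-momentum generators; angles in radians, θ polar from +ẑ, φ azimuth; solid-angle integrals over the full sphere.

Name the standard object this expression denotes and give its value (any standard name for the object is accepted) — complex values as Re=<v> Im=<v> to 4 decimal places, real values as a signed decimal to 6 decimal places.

This is a Clebsch–Gordan (vector-coupling) coefficient.
√[5·3!3!1!/8! · 5!1!0!4!2!2!] = √(360/7)
  +(−1)^0/∏(0,3,1,0,2,1)! = 1/12  (running 1/12)
⟨..|..⟩ = √(360/7)·(1/12) = +0.597614

Clebsch–Gordan coefficient, +√(5/14) ≈ +0.597614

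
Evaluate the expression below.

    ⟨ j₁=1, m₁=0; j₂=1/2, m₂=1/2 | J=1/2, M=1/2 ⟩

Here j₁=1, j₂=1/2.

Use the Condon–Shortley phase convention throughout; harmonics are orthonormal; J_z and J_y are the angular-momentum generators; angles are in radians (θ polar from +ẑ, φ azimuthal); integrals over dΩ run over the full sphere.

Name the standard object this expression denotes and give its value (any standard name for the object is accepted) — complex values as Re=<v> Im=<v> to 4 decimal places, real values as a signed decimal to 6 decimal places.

Clebsch–Gordan coefficient, −√(1/3) ≈ -0.577350

This is a Clebsch–Gordan (vector-coupling) coefficient.
j₁+j₂−J=1  J+j₁−j₂=1  J−j₁+j₂=0  j₁+j₂+J+1=3
(j₁±m₁, j₂±m₂, J±M) = (1,1,1,0,1,0)
P² = 1/3
sum k=1..1:
  [1] −1/1 = -1
S = -1
C² = P²·S² = 1/3 ; C = -0.577350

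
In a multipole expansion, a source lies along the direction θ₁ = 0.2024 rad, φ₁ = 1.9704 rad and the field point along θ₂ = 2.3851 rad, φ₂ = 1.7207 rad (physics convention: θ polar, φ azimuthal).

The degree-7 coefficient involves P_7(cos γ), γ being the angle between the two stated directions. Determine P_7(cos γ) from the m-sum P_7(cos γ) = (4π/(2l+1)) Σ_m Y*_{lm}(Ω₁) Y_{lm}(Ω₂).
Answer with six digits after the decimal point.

-0.321253

Summing Y*_{l m}(θ₁,φ₁)·Y_{l m}(θ₂,φ₂) over m ∈ [−7, 7]; prefactor 4π/(2·7+1) = 0.837758:
  [-7]  conj(Y_{7,-7})(Ω₁) = (0.000002, 0.000006) ; Y_{7,-7}(Ω₂) = (0.031117, 0.017877) ; Δ = (-0.000000, 0.000000)
  [-6]  conj(Y_{7,-6})(Ω₁) = (0.000089, -0.000082) ; Y_{7,-6}(Ω₂) = (0.088502, -0.111394) ; Δ = (-0.000001, -0.000017)
  [-5]  conj(Y_{7,-5})(Ω₁) = (-0.001258, -0.000573) ; Y_{7,-5}(Ω₂) = (-0.223753, -0.240414) ; Δ = (0.000144, 0.000431)
  [-4]  conj(Y_{7,-4})(Ω₁) = (-0.000307, 0.011118) ; Y_{7,-4}(Ω₂) = (-0.378983, 0.259062) ; Δ = (-0.002764, -0.004293)
  [-3]  conj(Y_{7,-3})(Ω₁) = (0.059731, -0.023304) ; Y_{7,-3}(Ω₂) = (0.125869, 0.260761) ; Δ = (0.013595, 0.012642)
  [-2]  conj(Y_{7,-2})(Ω₁) = (-0.177582, -0.182555) ; Y_{7,-2}(Ω₂) = (-0.162722, 0.050301) ; Δ = (0.038079, 0.020773)
  [-1]  conj(Y_{7,-1})(Ω₁) = (-0.238823, 0.565495) ; Y_{7,-1}(Ω₂) = (0.056280, 0.372625) ; Δ = (-0.224158, -0.057165)
  [+0]  conj(Y_{7,0})(Ω₁) = (0.549385, -0.000000) ; Y_{7,0}(Ω₂) = (-0.060535, 0.000000) ; Δ = (-0.033257, 0.000000)
  [+1]  conj(Y_{7,1})(Ω₁) = (0.238823, 0.565495) ; Y_{7,1}(Ω₂) = (-0.056280, 0.372625) ; Δ = (-0.224158, 0.057165)
  [+2]  conj(Y_{7,2})(Ω₁) = (-0.177582, 0.182555) ; Y_{7,2}(Ω₂) = (-0.162722, -0.050301) ; Δ = (0.038079, -0.020773)
  [+3]  conj(Y_{7,3})(Ω₁) = (-0.059731, -0.023304) ; Y_{7,3}(Ω₂) = (-0.125869, 0.260761) ; Δ = (0.013595, -0.012642)
  [+4]  conj(Y_{7,4})(Ω₁) = (-0.000307, -0.011118) ; Y_{7,4}(Ω₂) = (-0.378983, -0.259062) ; Δ = (-0.002764, 0.004293)
  [+5]  conj(Y_{7,5})(Ω₁) = (0.001258, -0.000573) ; Y_{7,5}(Ω₂) = (0.223753, -0.240414) ; Δ = (0.000144, -0.000431)
  [+6]  conj(Y_{7,6})(Ω₁) = (0.000089, 0.000082) ; Y_{7,6}(Ω₂) = (0.088502, 0.111394) ; Δ = (-0.000001, 0.000017)
  [+7]  conj(Y_{7,7})(Ω₁) = (-0.000002, 0.000006) ; Y_{7,7}(Ω₂) = (-0.031117, 0.017877) ; Δ = (-0.000000, -0.000000)
Accumulated sum (-0.383468, 0.000000); after 4π/(2l+1) scaling, (-0.321253, 0.000000) ⇒ P_7 = -0.321253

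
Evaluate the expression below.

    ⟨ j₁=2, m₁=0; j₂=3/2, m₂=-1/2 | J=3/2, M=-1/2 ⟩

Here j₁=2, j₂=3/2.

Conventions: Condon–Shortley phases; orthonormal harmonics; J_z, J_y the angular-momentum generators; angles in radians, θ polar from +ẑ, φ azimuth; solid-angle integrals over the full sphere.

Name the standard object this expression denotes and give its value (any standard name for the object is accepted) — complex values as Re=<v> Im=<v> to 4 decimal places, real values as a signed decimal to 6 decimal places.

Clebsch–Gordan coefficient, −√(1/5) ≈ -0.447214

This is a Clebsch–Gordan (vector-coupling) coefficient.
triangle: 2!*2!*1!/6! = 4/720
(j±m)!: 2!*2!*1!*2!*1!*2! = 16
prefactor² = (2J+1)*Δ*N² = 16/45
  k=0: +1/(0!*2!*2!*1!*0!*0!) = 1/4
  k=1: −1/(1!*1!*1!*0!*1!*1!) = -1
Σ = -3/4  ⇒  CG² = 16/45*(-3/4)² = 1/5
CG = −√(1/5) = -0.447214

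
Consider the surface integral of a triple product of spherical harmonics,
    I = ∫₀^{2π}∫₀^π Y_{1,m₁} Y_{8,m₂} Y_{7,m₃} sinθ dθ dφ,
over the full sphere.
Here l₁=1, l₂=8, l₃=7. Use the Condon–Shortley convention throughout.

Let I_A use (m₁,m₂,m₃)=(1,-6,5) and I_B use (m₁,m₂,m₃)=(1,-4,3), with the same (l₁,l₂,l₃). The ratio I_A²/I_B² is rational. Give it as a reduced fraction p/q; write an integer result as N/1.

l's match ⇒ only the (l;m) 3-j factors differ between A and B.
A: triangle coeff Δ(1,8,7) = 1/2040; Σ_t [0,0]: t=0:+1/1916006400 = 1/1916006400; (3j)²=91/2040 [(1 8 7; 1 -6 5)], sign=+1
B: triangle coeff Δ(1,8,7) = 1/2040; Σ_t [0,0]: t=0:+1/174182400 = 1/174182400; (3j)²=11/340 [(1 8 7; 1 -4 3)], sign=+1
I_A²/I_B² = (91/2040)/(11/340) = 91/66

91/66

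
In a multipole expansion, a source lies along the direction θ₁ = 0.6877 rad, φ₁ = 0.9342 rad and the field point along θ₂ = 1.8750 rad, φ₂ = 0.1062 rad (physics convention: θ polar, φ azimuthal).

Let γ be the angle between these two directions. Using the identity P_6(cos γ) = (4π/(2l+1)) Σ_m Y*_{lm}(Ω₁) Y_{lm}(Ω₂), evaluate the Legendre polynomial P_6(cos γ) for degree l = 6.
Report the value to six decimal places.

Summing Y*_{l m}(θ₁,φ₁)·Y_{l m}(θ₂,φ₂) over m ∈ [−6, 6]; prefactor 4π/(2·6+1) = 0.966644:
  term(m=-6) = (0.002911, -0.011140)   from Y*(Ω₁)=(0.024611, -0.019820), Y(Ω₂)=(0.292871, -0.216783)
  term(m=-5) = (0.028602, 0.044389)   from Y*(Ω₁)=(-0.005514, -0.133140), Y(Ω₂)=(-0.341708, 0.200672)
  term(m=-4) = (0.001229, 0.000211)   from Y*(Ω₁)=(-0.267042, -0.180821), Y(Ω₂)=(-0.003522, 0.001593)
  term(m=-3) = (-0.124005, 0.095763)   from Y*(Ω₁)=(-0.433161, 0.152734), Y(Ω₂)=(0.323955, -0.106852)
  term(m=-2) = (0.002333, -0.027316)   from Y*(Ω₁)=(-0.077621, 0.253075), Y(Ω₂)=(-0.101238, 0.021832)
  term(m=-1) = (0.047538, 0.051772)   from Y*(Ω₁)=(-0.137872, -0.186499), Y(Ω₂)=(-0.301345, 0.032124)
  term(m=+0) = (-0.045059, -0.000000)   from Y*(Ω₁)=(-0.345461, -0.000000), Y(Ω₂)=(0.130431, 0.000000)
  term(m=+1) = (0.047538, -0.051772)   from Y*(Ω₁)=(0.137872, -0.186499), Y(Ω₂)=(0.301345, 0.032124)
  term(m=+2) = (0.002333, 0.027316)   from Y*(Ω₁)=(-0.077621, -0.253075), Y(Ω₂)=(-0.101238, -0.021832)
  term(m=+3) = (-0.124005, -0.095763)   from Y*(Ω₁)=(0.433161, 0.152734), Y(Ω₂)=(-0.323955, -0.106852)
  term(m=+4) = (0.001229, -0.000211)   from Y*(Ω₁)=(-0.267042, 0.180821), Y(Ω₂)=(-0.003522, -0.001593)
  term(m=+5) = (0.028602, -0.044389)   from Y*(Ω₁)=(0.005514, -0.133140), Y(Ω₂)=(0.341708, 0.200672)
  term(m=+6) = (0.002911, 0.011140)   from Y*(Ω₁)=(0.024611, 0.019820), Y(Ω₂)=(0.292871, 0.216783)
Total Σ_m = (-0.127842, 0.000000). Multiply by 0.966644: (-0.123578, 0.000000). P_6(cos γ) = -0.123578

-0.123578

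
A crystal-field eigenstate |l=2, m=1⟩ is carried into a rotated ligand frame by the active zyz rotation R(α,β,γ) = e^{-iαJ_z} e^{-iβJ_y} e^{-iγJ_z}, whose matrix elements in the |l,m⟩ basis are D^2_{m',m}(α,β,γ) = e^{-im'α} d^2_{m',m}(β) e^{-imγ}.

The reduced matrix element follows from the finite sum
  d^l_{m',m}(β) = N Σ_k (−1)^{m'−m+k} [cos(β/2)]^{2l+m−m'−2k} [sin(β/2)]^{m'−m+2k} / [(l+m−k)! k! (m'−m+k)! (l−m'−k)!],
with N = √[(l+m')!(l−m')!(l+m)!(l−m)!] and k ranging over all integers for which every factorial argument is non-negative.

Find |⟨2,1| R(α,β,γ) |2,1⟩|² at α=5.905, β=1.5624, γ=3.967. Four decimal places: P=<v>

P=0.2457

First d^2_{1,1}(β=1.5624), then the phase factors e^{-i(1)α} and e^{-i(1)γ}:
c=cos(1.562400/2)=0.710069, s=sin(1.562400/2)=0.704132; N=√[6·1·6·1]=6.000000
k: max(0,(1)−(1))=0 … min(2+(1),2−(1))=1
  k=0: (−1)^0·6.0000/(6)·0.7101^4·0.7041^0 = +0.254216
  k=1: (−1)^1·6.0000/(2)·0.7101^2·0.7041^2 = -0.749947
d^2_{1,1}(1.5624) = +0.254216 -0.749947 = -0.495731
|D^2_{1,1}|² = |d^2_{1,1}(β)|² = (-0.495731)² = 0.245750 (the z-rotation phases have unit modulus)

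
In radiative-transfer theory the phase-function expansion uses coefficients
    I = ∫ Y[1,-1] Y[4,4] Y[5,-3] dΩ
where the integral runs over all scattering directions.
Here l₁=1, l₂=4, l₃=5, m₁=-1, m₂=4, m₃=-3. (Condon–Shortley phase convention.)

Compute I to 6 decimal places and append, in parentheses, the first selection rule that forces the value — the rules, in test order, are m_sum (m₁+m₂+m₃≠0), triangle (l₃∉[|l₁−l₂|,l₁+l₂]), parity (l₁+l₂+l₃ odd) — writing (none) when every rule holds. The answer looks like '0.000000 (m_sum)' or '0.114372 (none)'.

-0.049106 (none)

Checks pass: Σm=0; 10 even; l₃=5∈[3,5].
(2·1+1)(2·4+1)(2·5+1) = 297
Δ: 0! 2! 8! / 11! → 1/495
sum: t=0:+1/576 = 1/576
3j²(1 4 5; 0 0 0) = Δ·Π!·Σ² = 5/99  (sign -1)
sum: t=0:+1/80640 = 1/80640
3j²(1 4 5; -1 4 -3) = Δ·Π!·Σ² = 1/495  (sign +1)
combine: 4πI² = 297·5/99·1/495 = 1/33
take √, sign -1: I = -0.04910640
No selection rule forces the value: the integral is nonzero (none).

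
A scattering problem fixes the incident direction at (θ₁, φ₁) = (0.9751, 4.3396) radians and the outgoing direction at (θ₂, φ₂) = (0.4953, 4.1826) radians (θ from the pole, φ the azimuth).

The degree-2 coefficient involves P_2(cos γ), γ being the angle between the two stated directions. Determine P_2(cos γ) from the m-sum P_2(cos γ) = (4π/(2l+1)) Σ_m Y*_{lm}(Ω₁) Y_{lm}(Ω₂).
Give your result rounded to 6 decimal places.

0.667543

Addition theorem: P_2(cos γ) = (4π/5) Σ_m Y*_{lm}(Ω₁) Y_{lm}(Ω₂), m = −2…2:
  m=-2: Y*=(-0.194451, 0.179550)  Y=(-0.042692, -0.076105)  product (0.021966, 0.007133)
  m=-1: Y*=(-0.130682, -0.334160)  Y=(-0.163260, 0.278775)  product (0.114491, 0.018124)
  m=+0: Y*=(-0.017520, -0.000000)  Y=(0.417037, 0.000000)  product (-0.007306, -0.000000)
  m=+1: Y*=(0.130682, -0.334160)  Y=(0.163260, 0.278775)  product (0.114491, -0.018124)
  m=+2: Y*=(-0.194451, -0.179550)  Y=(-0.042692, 0.076105)  product (0.021966, -0.007133)
Accumulated sum (0.265607, 0.000000); after 4π/(2l+1) scaling, (0.667543, 0.000000) ⇒ P_2 = 0.667543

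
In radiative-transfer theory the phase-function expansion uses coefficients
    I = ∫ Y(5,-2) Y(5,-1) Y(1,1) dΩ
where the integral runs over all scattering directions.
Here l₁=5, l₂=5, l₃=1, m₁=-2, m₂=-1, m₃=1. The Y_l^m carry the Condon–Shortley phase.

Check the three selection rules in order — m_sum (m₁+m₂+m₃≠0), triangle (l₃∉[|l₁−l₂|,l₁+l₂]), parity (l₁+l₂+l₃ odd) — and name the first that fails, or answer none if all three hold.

m₁+m₂+m₃ = -2 − 1 + 1 = -2  ✗
triangle: |5−5|=0 ≤ l₃=1 ≤ 5+5=10
parity: l₁+l₂+l₃ = 11 is odd

m_sum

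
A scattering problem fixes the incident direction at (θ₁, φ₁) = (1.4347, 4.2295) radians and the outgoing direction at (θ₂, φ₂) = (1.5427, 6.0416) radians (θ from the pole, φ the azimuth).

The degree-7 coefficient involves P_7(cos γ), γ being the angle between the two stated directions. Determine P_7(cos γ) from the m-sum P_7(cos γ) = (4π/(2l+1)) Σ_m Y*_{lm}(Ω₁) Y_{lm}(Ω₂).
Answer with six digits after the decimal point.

0.289457

Addition theorem: P_7(cos γ) = (4π/15) Σ_m Y*_{lm}(Ω₁) Y_{lm}(Ω₂), m = −7…7:
  m=-7: (-0.110754-0.455280i) × (-0.059845+0.495056i) = +0.232017-0.027583i  (running Σ = +0.232017-0.027583i)
  m=-6: (+0.232959+0.058062i) × (+0.006344+0.052051i) = -0.001544+0.012494i  (running Σ = +0.230473-0.015089i)
  m=-5: (+0.177122-0.199059i) × (-0.128654-0.338846i) = -0.090238-0.034407i  (running Σ = +0.140235-0.049496i)
  m=-4: (+0.093487+0.247800i) × (-0.034974-0.050635i) = +0.009278-0.013400i  (running Σ = +0.149512-0.062897i)
  m=-3: (+0.195804+0.024033i) × (+0.243885+0.215964i) = +0.042563+0.048148i  (running Σ = +0.192076-0.014749i)
  m=-2: (-0.154351+0.223202i) × (+0.058000+0.030429i) = -0.015744+0.008249i  (running Σ = +0.176331-0.006500i)
  m=-1: (+0.078751+0.150205i) × (-0.303388-0.074754i) = -0.012664-0.051457i  (running Σ = +0.163668-0.057957i)
  m=0: (-0.272690-0.000000i) × (-0.066664+0.000000i) = +0.018179+0.000000i  (running Σ = +0.181846-0.057957i)
  m=1: (-0.078751+0.150205i) × (+0.303388-0.074754i) = -0.012664+0.051457i  (running Σ = +0.169183-0.006500i)
  m=2: (-0.154351-0.223202i) × (+0.058000-0.030429i) = -0.015744-0.008249i  (running Σ = +0.153439-0.014749i)
  m=3: (-0.195804+0.024033i) × (-0.243885+0.215964i) = +0.042563-0.048148i  (running Σ = +0.196002-0.062897i)
  m=4: (+0.093487-0.247800i) × (-0.034974+0.050635i) = +0.009278+0.013400i  (running Σ = +0.205280-0.049496i)
  m=5: (-0.177122-0.199059i) × (+0.128654-0.338846i) = -0.090238+0.034407i  (running Σ = +0.115042-0.015089i)
  m=6: (+0.232959-0.058062i) × (+0.006344-0.052051i) = -0.001544-0.012494i  (running Σ = +0.113498-0.027583i)
  m=7: (+0.110754-0.455280i) × (+0.059845+0.495056i) = +0.232017+0.027583i  (running Σ = +0.345514+0.000000i)
Total Σ_m = +0.345514+0.000000i. Multiply by 0.837758: +0.289457+0.000000i. P_7(cos γ) = 0.289457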